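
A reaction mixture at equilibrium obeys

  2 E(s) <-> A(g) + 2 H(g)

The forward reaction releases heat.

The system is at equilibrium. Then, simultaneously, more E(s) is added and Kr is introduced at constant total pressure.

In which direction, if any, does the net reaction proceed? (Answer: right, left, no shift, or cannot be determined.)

E is a pure solid; its activity is 1 regardless of amount, so Q is unaffected — no shift from this change.
Adding inert gas at constant total pressure expands the volume and lowers every reacting partial pressure. With Δn_gas = 3 − 0 = +3, Q moves away from K toward the side with fewer gas moles, so the system shifts toward the side with more gas moles — to the right.
Only the nonzero effect(s) matter; the net shift is to the right.

right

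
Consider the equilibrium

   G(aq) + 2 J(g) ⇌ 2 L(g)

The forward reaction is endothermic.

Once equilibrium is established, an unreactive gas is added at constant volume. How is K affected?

unchanged

The equilibrium constant depends only on temperature. This perturbation changes neither the position of equilibrium nor K.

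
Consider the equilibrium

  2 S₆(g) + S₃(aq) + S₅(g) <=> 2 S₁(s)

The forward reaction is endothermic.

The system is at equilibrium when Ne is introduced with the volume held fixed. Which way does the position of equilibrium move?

At constant volume, adding an inert gas leaves every reacting species' partial pressure unchanged, so Q is unchanged — no shift from this change.

no shift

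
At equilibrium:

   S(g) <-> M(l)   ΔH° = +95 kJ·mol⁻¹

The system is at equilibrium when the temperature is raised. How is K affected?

K depends on temperature via the van 't Hoff relation. The forward reaction is endothermic, so raising T increases K.

increases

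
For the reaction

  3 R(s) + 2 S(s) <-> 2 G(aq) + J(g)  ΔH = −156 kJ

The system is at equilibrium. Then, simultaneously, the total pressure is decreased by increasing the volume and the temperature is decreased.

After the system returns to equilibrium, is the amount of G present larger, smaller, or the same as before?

increases

Gas moles: reactants 0, products 1 (Δn_gas = +1). Expansion shifts the system toward the side with more moles of gas — to the right.
The forward reaction is exothermic. Lowering T favours the exothermic direction — shift to the right.
The net shift is to the right. G is a product, so its amount increases.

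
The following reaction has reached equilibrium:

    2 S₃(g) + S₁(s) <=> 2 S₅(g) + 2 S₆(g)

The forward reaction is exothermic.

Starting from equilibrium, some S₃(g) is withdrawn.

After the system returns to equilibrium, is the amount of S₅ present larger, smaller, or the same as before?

decreases

Removing S₃ (g), a reactant, drives the reaction to the left.
The net shift is to the left. S₅ is a product, so its amount decreases.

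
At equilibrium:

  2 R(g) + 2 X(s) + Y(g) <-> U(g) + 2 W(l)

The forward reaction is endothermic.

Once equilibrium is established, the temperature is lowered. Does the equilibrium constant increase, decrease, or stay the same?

K depends on temperature via the van 't Hoff relation. The forward reaction is endothermic, so lowering T decreases K.

decreases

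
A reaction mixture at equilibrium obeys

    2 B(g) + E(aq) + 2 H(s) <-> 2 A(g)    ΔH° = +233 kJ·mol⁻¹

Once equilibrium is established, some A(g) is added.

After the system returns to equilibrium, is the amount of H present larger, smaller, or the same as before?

Adding A (g), a product, drives the reaction to the left.
The net shift is to the left. H is a reactant, so its amount increases.

increases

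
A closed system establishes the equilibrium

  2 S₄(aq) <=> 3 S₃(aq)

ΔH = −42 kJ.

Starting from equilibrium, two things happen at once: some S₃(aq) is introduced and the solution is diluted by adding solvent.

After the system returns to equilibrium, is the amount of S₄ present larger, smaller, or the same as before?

cannot be determined

Adding S₃ (aq), a product, drives the reaction to the left.
Dilution lowers every aqueous concentration by the same factor. Δn_aq = 3 − 2 = +1, so the system shifts toward the side with more dissolved moles — to the right.
The two effects oppose each other, so the net shift — and hence the change in S₄ — cannot be determined from the given information.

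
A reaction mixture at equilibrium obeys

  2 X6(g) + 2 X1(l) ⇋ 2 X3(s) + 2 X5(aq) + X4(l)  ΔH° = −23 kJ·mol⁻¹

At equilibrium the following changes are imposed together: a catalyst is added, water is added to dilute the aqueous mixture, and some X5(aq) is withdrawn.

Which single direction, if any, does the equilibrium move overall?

right

A catalyst speeds both forward and reverse rates equally; it changes neither Q nor K — no shift from this change.
Dilution lowers every aqueous concentration by the same factor. Δn_aq = 2 − 0 = +2, so the system shifts toward the side with more dissolved moles — to the right.
Removing X5 (aq), a product, drives the reaction to the right.
Only the nonzero effect(s) matter; the net shift is to the right.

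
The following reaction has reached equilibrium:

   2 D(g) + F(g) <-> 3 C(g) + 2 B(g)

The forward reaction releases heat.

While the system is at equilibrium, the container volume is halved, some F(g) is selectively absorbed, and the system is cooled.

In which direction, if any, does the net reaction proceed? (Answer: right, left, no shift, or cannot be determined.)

cannot be determined

Gas moles: reactants 3, products 5 (Δn_gas = +2). Compression shifts the system toward the side with fewer moles of gas — to the left.
Removing F (g), a reactant, drives the reaction to the left.
The forward reaction is exothermic. Lowering T favours the exothermic direction — shift to the right.
The individual effects push in opposite directions; without quantitative information the net direction cannot be determined.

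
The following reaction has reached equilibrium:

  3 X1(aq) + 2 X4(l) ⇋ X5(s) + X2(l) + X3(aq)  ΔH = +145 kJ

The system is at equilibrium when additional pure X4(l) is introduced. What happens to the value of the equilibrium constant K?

unchanged

The equilibrium constant depends only on temperature. This perturbation changes neither the position of equilibrium nor K.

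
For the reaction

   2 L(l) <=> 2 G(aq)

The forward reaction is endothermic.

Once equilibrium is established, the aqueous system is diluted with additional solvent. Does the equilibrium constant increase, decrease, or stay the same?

unchanged

The equilibrium constant depends only on temperature. This perturbation may move the position of equilibrium, but since T is unchanged, K itself is unchanged.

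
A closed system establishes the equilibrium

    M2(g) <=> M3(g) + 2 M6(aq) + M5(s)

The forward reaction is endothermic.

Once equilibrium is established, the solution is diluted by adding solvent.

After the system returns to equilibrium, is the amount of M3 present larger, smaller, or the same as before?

Dilution lowers every aqueous concentration by the same factor. Δn_aq = 2 − 0 = +2, so the system shifts toward the side with more dissolved moles — to the right.
The net shift is to the right. M3 is a product, so its amount increases.

increases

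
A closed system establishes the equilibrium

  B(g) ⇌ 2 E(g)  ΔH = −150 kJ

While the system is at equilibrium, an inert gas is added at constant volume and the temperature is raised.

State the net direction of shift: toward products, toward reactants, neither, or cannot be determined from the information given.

At constant volume, adding an inert gas leaves every reacting species' partial pressure unchanged, so Q is unchanged — no shift from this change.
The forward reaction is exothermic. Raising T favours the endothermic direction — shift to the left.
Only the nonzero effect(s) matter; the net shift is to the left.

left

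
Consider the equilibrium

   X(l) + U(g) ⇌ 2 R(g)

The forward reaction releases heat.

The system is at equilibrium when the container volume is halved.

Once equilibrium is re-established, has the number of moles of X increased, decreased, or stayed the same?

increases

Gas moles: reactants 1, products 2 (Δn_gas = +1). Compression shifts the system toward the side with fewer moles of gas — to the left.
The net shift is to the left. X is a reactant, so its amount increases.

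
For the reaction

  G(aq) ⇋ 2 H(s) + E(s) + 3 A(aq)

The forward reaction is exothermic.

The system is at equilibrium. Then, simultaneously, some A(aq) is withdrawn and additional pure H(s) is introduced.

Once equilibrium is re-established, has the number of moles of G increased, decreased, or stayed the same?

Removing A (aq), a product, drives the reaction to the right.
H is a pure solid; its activity is 1 regardless of amount, so Q is unaffected — no shift from this change.
The net shift is to the right. G is a reactant, so its amount decreases.

decreases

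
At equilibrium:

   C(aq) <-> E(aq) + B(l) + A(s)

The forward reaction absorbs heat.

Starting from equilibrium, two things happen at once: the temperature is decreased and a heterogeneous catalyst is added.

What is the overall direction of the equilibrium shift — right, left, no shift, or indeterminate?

left

The forward reaction is endothermic. Lowering T favours the exothermic direction — shift to the left.
A catalyst speeds both forward and reverse rates equally; it changes neither Q nor K — no shift from this change.
Only the nonzero effect(s) matter; the net shift is to the left.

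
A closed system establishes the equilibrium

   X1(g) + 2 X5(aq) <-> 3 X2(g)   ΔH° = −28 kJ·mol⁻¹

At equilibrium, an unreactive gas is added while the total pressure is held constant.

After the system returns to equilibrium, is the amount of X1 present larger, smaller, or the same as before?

Adding inert gas at constant total pressure expands the volume and lowers every reacting partial pressure. With Δn_gas = 3 − 1 = +2, Q moves away from K toward the side with fewer gas moles, so the system shifts toward the side with more gas moles — to the right.
The net shift is to the right. X1 is a reactant, so its amount decreases.

decreases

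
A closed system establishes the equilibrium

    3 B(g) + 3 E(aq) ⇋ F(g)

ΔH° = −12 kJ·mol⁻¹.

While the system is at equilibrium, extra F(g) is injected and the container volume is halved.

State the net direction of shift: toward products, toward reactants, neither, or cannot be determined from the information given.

cannot be determined

Adding F (g), a product, drives the reaction to the left.
Gas moles: reactants 3, products 1 (Δn_gas = -2). Compression shifts the system toward the side with fewer moles of gas — to the right.
The individual effects push in opposite directions; without quantitative information the net direction cannot be determined.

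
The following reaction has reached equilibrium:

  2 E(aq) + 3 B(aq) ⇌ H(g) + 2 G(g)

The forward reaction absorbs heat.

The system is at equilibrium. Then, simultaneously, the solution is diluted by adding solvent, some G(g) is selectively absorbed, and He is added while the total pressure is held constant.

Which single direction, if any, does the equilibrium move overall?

cannot be determined

Dilution lowers every aqueous concentration by the same factor. Δn_aq = 0 − 5 = -5, so the system shifts toward the side with more dissolved moles — to the left.
Removing G (g), a product, drives the reaction to the right.
Adding inert gas at constant total pressure expands the volume and lowers every reacting partial pressure. With Δn_gas = 3 − 0 = +3, Q moves away from K toward the side with fewer gas moles, so the system shifts toward the side with more gas moles — to the right.
The individual effects push in opposite directions; without quantitative information the net direction cannot be determined.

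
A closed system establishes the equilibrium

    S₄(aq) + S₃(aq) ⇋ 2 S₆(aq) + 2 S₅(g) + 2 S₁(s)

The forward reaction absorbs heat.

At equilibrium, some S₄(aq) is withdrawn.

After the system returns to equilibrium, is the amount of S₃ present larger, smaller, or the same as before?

increases

Removing S₄ (aq), a reactant, drives the reaction to the left.
The net shift is to the left. S₃ is a reactant, so its amount increases.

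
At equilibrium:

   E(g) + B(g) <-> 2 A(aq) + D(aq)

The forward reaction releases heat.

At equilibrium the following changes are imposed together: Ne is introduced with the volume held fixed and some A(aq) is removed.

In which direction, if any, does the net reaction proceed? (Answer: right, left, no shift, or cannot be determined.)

right

At constant volume, adding an inert gas leaves every reacting species' partial pressure unchanged, so Q is unchanged — no shift from this change.
Removing A (aq), a product, drives the reaction to the right.
Only the nonzero effect(s) matter; the net shift is to the right.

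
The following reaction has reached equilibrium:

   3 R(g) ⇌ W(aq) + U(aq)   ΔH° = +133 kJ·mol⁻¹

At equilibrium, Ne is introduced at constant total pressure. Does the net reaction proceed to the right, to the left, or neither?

left

Adding inert gas at constant total pressure expands the volume and lowers every reacting partial pressure. With Δn_gas = 0 − 3 = -3, Q moves away from K toward the side with fewer gas moles, so the system shifts toward the side with more gas moles — to the left.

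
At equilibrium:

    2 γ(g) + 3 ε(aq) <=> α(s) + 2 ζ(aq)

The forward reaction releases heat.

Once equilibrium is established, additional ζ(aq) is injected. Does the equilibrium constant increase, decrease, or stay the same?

unchanged

The equilibrium constant depends only on temperature. This perturbation may move the position of equilibrium, but since T is unchanged, K itself is unchanged.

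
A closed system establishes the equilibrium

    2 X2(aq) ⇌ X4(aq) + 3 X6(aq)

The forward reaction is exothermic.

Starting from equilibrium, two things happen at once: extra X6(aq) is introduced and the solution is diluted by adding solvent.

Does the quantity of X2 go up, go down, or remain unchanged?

cannot be determined

Adding X6 (aq), a product, drives the reaction to the left.
Dilution lowers every aqueous concentration by the same factor. Δn_aq = 4 − 2 = +2, so the system shifts toward the side with more dissolved moles — to the right.
The two effects oppose each other, so the net shift — and hence the change in X2 — cannot be determined from the given information.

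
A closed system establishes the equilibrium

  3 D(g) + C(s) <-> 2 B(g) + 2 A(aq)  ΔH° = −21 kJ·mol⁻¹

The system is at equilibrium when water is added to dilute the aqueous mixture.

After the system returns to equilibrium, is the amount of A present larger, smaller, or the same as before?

increases

Dilution lowers every aqueous concentration by the same factor. Δn_aq = 2 − 0 = +2, so the system shifts toward the side with more dissolved moles — to the right.
The net shift is to the right. A is a product, so its amount increases.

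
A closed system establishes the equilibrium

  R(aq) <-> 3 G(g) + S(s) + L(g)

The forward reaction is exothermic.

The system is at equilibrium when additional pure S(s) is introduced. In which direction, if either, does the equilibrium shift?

S is a pure solid; its activity is 1 regardless of amount, so Q is unaffected — no shift from this change.

no shift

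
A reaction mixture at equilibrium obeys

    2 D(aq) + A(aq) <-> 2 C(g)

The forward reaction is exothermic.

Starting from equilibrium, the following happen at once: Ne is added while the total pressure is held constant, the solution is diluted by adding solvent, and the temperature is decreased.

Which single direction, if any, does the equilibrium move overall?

cannot be determined

Adding inert gas at constant total pressure expands the volume and lowers every reacting partial pressure. With Δn_gas = 2 − 0 = +2, Q moves away from K toward the side with fewer gas moles, so the system shifts toward the side with more gas moles — to the right.
Dilution lowers every aqueous concentration by the same factor. Δn_aq = 0 − 3 = -3, so the system shifts toward the side with more dissolved moles — to the left.
The forward reaction is exothermic. Lowering T favours the exothermic direction — shift to the right.
The individual effects push in opposite directions; without quantitative information the net direction cannot be determined.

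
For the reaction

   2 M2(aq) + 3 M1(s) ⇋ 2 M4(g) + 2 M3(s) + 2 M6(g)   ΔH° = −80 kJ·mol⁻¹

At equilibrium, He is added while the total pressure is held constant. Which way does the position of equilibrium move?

Adding inert gas at constant total pressure expands the volume and lowers every reacting partial pressure. With Δn_gas = 4 − 0 = +4, Q moves away from K toward the side with fewer gas moles, so the system shifts toward the side with more gas moles — to the right.

right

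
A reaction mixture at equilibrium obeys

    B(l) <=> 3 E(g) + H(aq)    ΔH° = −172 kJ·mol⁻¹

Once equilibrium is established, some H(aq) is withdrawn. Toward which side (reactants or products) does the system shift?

right

Removing H (aq), a product, drives the reaction to the right.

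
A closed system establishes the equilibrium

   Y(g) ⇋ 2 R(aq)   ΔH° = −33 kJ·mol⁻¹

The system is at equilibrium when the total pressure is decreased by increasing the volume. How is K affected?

The equilibrium constant depends only on temperature. This perturbation may move the position of equilibrium, but since T is unchanged, K itself is unchanged.

unchanged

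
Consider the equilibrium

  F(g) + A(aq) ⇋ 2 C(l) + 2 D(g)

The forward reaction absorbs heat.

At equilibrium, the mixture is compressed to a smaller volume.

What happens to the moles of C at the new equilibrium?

decreases

Gas moles: reactants 1, products 2 (Δn_gas = +1). Compression shifts the system toward the side with fewer moles of gas — to the left.
The net shift is to the left. C is a product, so its amount decreases.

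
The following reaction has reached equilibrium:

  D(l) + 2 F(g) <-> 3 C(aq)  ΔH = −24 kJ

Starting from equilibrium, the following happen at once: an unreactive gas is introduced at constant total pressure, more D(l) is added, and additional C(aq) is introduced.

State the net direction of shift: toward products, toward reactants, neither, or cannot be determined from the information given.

left

Adding inert gas at constant total pressure expands the volume and lowers every reacting partial pressure. With Δn_gas = 0 − 2 = -2, Q moves away from K toward the side with fewer gas moles, so the system shifts toward the side with more gas moles — to the left.
D is a pure liquid; its activity is 1 regardless of amount, so Q is unaffected — no shift from this change.
Adding C (aq), a product, drives the reaction to the left.
Only the nonzero effect(s) matter; the net shift is to the left.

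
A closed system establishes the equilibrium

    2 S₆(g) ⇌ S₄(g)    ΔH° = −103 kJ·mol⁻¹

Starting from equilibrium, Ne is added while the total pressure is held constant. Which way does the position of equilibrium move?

left

Adding inert gas at constant total pressure expands the volume and lowers every reacting partial pressure. With Δn_gas = 1 − 2 = -1, Q moves away from K toward the side with fewer gas moles, so the system shifts toward the side with more gas moles — to the left.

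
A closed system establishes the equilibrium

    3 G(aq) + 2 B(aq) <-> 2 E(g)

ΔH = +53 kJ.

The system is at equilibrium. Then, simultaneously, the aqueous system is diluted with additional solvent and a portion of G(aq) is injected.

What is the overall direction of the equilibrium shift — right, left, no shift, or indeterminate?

Dilution lowers every aqueous concentration by the same factor. Δn_aq = 0 − 5 = -5, so the system shifts toward the side with more dissolved moles — to the left.
Adding G (aq), a reactant, drives the reaction to the right.
The individual effects push in opposite directions; without quantitative information the net direction cannot be determined.

cannot be determined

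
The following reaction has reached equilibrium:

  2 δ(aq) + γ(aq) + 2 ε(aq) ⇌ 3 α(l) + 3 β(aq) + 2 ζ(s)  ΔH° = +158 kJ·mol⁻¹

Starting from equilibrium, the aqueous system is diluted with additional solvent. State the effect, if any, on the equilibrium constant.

unchanged

The equilibrium constant depends only on temperature. This perturbation may move the position of equilibrium, but since T is unchanged, K itself is unchanged.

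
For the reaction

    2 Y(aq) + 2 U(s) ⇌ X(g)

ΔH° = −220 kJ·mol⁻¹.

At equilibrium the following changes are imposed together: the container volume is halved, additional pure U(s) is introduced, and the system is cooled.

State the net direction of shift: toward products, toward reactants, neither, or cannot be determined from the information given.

cannot be determined

Gas moles: reactants 0, products 1 (Δn_gas = +1). Compression shifts the system toward the side with fewer moles of gas — to the left.
U is a pure solid; its activity is 1 regardless of amount, so Q is unaffected — no shift from this change.
The forward reaction is exothermic. Lowering T favours the exothermic direction — shift to the right.
The individual effects push in opposite directions; without quantitative information the net direction cannot be determined.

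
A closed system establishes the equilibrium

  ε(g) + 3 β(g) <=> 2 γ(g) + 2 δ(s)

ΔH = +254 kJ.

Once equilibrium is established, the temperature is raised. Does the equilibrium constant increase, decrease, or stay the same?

increases

K depends on temperature via the van 't Hoff relation. The forward reaction is endothermic, so raising T increases K.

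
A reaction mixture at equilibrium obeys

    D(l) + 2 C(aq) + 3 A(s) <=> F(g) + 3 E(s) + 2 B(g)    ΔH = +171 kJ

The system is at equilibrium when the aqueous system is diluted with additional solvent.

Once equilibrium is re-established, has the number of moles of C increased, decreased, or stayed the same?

Dilution lowers every aqueous concentration by the same factor. Δn_aq = 0 − 2 = -2, so the system shifts toward the side with more dissolved moles — to the left.
The net shift is to the left. C is a reactant, so its amount increases.

increases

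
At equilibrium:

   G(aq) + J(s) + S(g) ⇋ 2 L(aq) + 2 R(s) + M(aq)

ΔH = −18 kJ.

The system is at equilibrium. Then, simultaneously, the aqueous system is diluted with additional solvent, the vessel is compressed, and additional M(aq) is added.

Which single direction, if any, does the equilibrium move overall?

cannot be determined

Dilution lowers every aqueous concentration by the same factor. Δn_aq = 3 − 1 = +2, so the system shifts toward the side with more dissolved moles — to the right.
Gas moles: reactants 1, products 0 (Δn_gas = -1). Compression shifts the system toward the side with fewer moles of gas — to the right.
Adding M (aq), a product, drives the reaction to the left.
The individual effects push in opposite directions; without quantitative information the net direction cannot be determined.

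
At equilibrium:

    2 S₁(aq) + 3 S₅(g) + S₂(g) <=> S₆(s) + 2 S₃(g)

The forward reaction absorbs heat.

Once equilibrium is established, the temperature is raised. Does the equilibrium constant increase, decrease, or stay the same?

K depends on temperature via the van 't Hoff relation. The forward reaction is endothermic, so raising T increases K.

increases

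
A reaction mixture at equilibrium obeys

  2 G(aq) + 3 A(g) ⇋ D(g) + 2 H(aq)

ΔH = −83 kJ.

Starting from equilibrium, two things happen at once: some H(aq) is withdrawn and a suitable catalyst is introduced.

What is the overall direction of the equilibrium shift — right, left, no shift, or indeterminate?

right

Removing H (aq), a product, drives the reaction to the right.
A catalyst speeds both forward and reverse rates equally; it changes neither Q nor K — no shift from this change.
Only the nonzero effect(s) matter; the net shift is to the right.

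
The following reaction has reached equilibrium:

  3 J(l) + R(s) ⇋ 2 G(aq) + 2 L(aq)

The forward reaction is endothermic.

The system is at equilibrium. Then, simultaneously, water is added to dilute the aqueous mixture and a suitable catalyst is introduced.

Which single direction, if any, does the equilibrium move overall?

Dilution lowers every aqueous concentration by the same factor. Δn_aq = 4 − 0 = +4, so the system shifts toward the side with more dissolved moles — to the right.
A catalyst speeds both forward and reverse rates equally; it changes neither Q nor K — no shift from this change.
Only the nonzero effect(s) matter; the net shift is to the right.

right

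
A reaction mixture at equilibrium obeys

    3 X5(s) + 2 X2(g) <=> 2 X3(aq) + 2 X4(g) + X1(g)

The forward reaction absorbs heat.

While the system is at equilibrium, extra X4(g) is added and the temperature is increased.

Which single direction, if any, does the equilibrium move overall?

Adding X4 (g), a product, drives the reaction to the left.
The forward reaction is endothermic. Raising T favours the endothermic direction — shift to the right.
The individual effects push in opposite directions; without quantitative information the net direction cannot be determined.

cannot be determined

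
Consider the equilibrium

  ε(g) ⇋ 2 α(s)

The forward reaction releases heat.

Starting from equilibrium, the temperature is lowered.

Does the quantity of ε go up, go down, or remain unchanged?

The forward reaction is exothermic. Lowering T favours the exothermic direction — shift to the right.
The net shift is to the right. ε is a reactant, so its amount decreases.

decreases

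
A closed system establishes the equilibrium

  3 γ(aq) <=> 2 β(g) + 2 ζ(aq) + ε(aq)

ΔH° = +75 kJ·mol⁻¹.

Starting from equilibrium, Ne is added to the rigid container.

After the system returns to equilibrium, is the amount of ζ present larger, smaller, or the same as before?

At constant volume, adding an inert gas leaves every reacting species' partial pressure unchanged, so Q is unchanged — no shift from this change.
No net shift occurs, so the amount of ζ is unchanged.

unchanged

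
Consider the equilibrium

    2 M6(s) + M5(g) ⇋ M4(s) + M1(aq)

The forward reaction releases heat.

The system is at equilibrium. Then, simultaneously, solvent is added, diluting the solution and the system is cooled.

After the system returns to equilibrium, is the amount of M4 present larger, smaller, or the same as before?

Dilution lowers every aqueous concentration by the same factor. Δn_aq = 1 − 0 = +1, so the system shifts toward the side with more dissolved moles — to the right.
The forward reaction is exothermic. Lowering T favours the exothermic direction — shift to the right.
The net shift is to the right. M4 is a product, so its amount increases.

increases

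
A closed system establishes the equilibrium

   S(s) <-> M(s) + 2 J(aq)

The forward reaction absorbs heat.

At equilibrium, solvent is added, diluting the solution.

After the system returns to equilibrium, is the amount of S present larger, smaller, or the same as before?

Dilution lowers every aqueous concentration by the same factor. Δn_aq = 2 − 0 = +2, so the system shifts toward the side with more dissolved moles — to the right.
The net shift is to the right. S is a reactant, so its amount decreases.

decreases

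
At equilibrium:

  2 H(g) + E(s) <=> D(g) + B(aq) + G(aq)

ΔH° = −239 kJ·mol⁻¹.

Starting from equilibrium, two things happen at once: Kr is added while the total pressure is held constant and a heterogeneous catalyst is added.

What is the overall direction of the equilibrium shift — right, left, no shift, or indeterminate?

left

Adding inert gas at constant total pressure expands the volume and lowers every reacting partial pressure. With Δn_gas = 1 − 2 = -1, Q moves away from K toward the side with fewer gas moles, so the system shifts toward the side with more gas moles — to the left.
A catalyst speeds both forward and reverse rates equally; it changes neither Q nor K — no shift from this change.
Only the nonzero effect(s) matter; the net shift is to the left.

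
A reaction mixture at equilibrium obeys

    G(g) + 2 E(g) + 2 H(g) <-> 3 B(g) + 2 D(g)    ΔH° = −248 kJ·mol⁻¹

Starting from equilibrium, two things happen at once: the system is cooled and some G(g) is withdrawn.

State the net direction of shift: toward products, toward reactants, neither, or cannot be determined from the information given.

The forward reaction is exothermic. Lowering T favours the exothermic direction — shift to the right.
Removing G (g), a reactant, drives the reaction to the left.
The individual effects push in opposite directions; without quantitative information the net direction cannot be determined.

cannot be determined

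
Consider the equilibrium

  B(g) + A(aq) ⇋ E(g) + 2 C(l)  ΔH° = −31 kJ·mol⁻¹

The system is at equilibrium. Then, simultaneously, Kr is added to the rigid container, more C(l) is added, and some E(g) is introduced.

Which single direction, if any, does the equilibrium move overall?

left

At constant volume, adding an inert gas leaves every reacting species' partial pressure unchanged, so Q is unchanged — no shift from this change.
C is a pure liquid; its activity is 1 regardless of amount, so Q is unaffected — no shift from this change.
Adding E (g), a product, drives the reaction to the left.
Only the nonzero effect(s) matter; the net shift is to the left.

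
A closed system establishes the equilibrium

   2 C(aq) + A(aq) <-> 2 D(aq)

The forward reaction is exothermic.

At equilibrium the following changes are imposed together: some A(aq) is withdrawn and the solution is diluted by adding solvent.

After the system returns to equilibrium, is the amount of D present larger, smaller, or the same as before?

Removing A (aq), a reactant, drives the reaction to the left.
Dilution lowers every aqueous concentration by the same factor. Δn_aq = 2 − 3 = -1, so the system shifts toward the side with more dissolved moles — to the left.
The net shift is to the left. D is a product, so its amount decreases.

decreases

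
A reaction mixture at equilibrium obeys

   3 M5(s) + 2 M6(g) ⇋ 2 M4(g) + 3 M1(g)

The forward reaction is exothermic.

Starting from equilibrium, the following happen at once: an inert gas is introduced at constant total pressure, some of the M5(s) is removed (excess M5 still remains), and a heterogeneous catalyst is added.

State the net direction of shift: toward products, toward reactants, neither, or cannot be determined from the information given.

Adding inert gas at constant total pressure expands the volume and lowers every reacting partial pressure. With Δn_gas = 5 − 2 = +3, Q moves away from K toward the side with fewer gas moles, so the system shifts toward the side with more gas moles — to the right.
M5 is a pure solid; its activity is 1 regardless of amount, so Q is unaffected — no shift from this change.
A catalyst speeds both forward and reverse rates equally; it changes neither Q nor K — no shift from this change.
Only the nonzero effect(s) matter; the net shift is to the right.

right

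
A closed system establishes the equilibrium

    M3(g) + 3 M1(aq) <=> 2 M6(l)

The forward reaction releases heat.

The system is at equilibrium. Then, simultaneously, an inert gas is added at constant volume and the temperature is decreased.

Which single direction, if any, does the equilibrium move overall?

At constant volume, adding an inert gas leaves every reacting species' partial pressure unchanged, so Q is unchanged — no shift from this change.
The forward reaction is exothermic. Lowering T favours the exothermic direction — shift to the right.
Only the nonzero effect(s) matter; the net shift is to the right.

right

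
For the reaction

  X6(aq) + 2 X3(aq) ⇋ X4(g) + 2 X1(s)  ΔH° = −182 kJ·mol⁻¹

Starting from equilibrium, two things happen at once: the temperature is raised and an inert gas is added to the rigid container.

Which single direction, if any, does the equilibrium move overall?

left

The forward reaction is exothermic. Raising T favours the endothermic direction — shift to the left.
At constant volume, adding an inert gas leaves every reacting species' partial pressure unchanged, so Q is unchanged — no shift from this change.
Only the nonzero effect(s) matter; the net shift is to the left.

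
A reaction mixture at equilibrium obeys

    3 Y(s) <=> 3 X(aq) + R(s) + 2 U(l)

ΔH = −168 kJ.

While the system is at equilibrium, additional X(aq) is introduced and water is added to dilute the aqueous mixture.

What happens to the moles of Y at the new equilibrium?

Adding X (aq), a product, drives the reaction to the left.
Dilution lowers every aqueous concentration by the same factor. Δn_aq = 3 − 0 = +3, so the system shifts toward the side with more dissolved moles — to the right.
The two effects oppose each other, so the net shift — and hence the change in Y — cannot be determined from the given information.

cannot be determined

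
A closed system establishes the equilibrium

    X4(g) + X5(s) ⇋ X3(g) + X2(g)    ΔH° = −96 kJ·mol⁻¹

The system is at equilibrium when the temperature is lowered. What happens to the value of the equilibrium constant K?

increases

K depends on temperature via the van 't Hoff relation. The forward reaction is exothermic, so lowering T increases K.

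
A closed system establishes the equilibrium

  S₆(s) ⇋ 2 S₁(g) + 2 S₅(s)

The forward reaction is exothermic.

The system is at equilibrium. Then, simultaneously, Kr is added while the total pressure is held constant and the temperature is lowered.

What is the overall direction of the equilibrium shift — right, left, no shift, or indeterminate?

Adding inert gas at constant total pressure expands the volume and lowers every reacting partial pressure. With Δn_gas = 2 − 0 = +2, Q moves away from K toward the side with fewer gas moles, so the system shifts toward the side with more gas moles — to the right.
The forward reaction is exothermic. Lowering T favours the exothermic direction — shift to the right.
All effects act in the same direction — net shift to the right.

right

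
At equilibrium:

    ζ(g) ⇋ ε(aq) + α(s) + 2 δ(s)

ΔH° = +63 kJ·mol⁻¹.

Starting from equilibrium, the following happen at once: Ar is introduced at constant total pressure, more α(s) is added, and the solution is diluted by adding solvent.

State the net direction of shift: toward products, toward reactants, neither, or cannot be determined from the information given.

cannot be determined

Adding inert gas at constant total pressure expands the volume and lowers every reacting partial pressure. With Δn_gas = 0 − 1 = -1, Q moves away from K toward the side with fewer gas moles, so the system shifts toward the side with more gas moles — to the left.
α is a pure solid; its activity is 1 regardless of amount, so Q is unaffected — no shift from this change.
Dilution lowers every aqueous concentration by the same factor. Δn_aq = 1 − 0 = +1, so the system shifts toward the side with more dissolved moles — to the right.
The individual effects push in opposite directions; without quantitative information the net direction cannot be determined.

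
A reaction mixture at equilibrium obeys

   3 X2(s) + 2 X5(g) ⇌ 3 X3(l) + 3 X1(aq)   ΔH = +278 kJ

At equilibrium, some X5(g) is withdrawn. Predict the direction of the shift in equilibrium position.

left

Removing X5 (g), a reactant, drives the reaction to the left.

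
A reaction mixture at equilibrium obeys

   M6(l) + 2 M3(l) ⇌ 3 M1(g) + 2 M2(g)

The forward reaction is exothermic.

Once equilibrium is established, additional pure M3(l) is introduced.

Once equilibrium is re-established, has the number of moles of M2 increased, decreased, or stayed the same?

M3 is a pure liquid; its activity is 1 regardless of amount, so Q is unaffected — no shift from this change.
No net shift occurs, so the amount of M2 is unchanged.

unchanged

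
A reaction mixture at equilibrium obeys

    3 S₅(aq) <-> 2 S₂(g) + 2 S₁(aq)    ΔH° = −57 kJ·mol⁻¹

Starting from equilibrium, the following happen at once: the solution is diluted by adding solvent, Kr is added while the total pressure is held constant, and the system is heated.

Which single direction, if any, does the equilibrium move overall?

Dilution lowers every aqueous concentration by the same factor. Δn_aq = 2 − 3 = -1, so the system shifts toward the side with more dissolved moles — to the left.
Adding inert gas at constant total pressure expands the volume and lowers every reacting partial pressure. With Δn_gas = 2 − 0 = +2, Q moves away from K toward the side with fewer gas moles, so the system shifts toward the side with more gas moles — to the right.
The forward reaction is exothermic. Raising T favours the endothermic direction — shift to the left.
The individual effects push in opposite directions; without quantitative information the net direction cannot be determined.

cannot be determined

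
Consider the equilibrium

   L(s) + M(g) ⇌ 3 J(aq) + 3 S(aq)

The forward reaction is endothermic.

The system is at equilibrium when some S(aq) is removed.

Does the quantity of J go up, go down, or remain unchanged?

Removing S (aq), a product, drives the reaction to the right.
The net shift is to the right. J is a product, so its amount increases.

increases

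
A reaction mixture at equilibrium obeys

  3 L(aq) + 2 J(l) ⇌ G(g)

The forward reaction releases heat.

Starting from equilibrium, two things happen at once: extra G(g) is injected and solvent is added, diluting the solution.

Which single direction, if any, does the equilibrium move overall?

Adding G (g), a product, drives the reaction to the left.
Dilution lowers every aqueous concentration by the same factor. Δn_aq = 0 − 3 = -3, so the system shifts toward the side with more dissolved moles — to the left.
All effects act in the same direction — net shift to the left.

left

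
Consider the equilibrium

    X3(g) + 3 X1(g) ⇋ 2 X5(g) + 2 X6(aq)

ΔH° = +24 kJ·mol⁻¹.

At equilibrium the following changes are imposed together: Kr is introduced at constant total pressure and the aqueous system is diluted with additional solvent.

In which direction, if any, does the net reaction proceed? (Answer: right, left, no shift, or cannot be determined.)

Adding inert gas at constant total pressure expands the volume and lowers every reacting partial pressure. With Δn_gas = 2 − 4 = -2, Q moves away from K toward the side with fewer gas moles, so the system shifts toward the side with more gas moles — to the left.
Dilution lowers every aqueous concentration by the same factor. Δn_aq = 2 − 0 = +2, so the system shifts toward the side with more dissolved moles — to the right.
The individual effects push in opposite directions; without quantitative information the net direction cannot be determined.

cannot be determined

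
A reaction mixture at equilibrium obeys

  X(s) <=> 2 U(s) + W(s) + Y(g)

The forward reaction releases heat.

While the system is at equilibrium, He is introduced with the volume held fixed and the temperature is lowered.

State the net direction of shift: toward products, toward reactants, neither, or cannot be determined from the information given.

At constant volume, adding an inert gas leaves every reacting species' partial pressure unchanged, so Q is unchanged — no shift from this change.
The forward reaction is exothermic. Lowering T favours the exothermic direction — shift to the right.
Only the nonzero effect(s) matter; the net shift is to the right.

right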